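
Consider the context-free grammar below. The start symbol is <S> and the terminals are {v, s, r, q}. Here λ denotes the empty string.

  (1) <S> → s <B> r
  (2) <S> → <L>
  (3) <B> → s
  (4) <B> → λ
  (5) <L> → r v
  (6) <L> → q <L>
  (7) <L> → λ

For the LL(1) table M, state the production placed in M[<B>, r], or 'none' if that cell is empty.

FIRST(<B>) = {λ, s}
FIRST(<L>) = {λ, q, r}
FIRST(<S>) = {λ, q, r, s}  (via <L>)
FOLLOW(<S>) includes $ since <S> is the start symbol.
FOLLOW(<B>): in <S>→s <B> r, <B> is followed by r with FIRST {r}. Thus FOLLOW(<B>) = {r}.
For <B> → s: FIRST(s) = {s}, so it goes in M[<B>, t] for t ∈ {s}.
For <B> → λ: FIRST(λ) = {λ}, so it goes in M[<B>, t] for t ∈ {}; since λ ∈ FIRST, also for every t ∈ FOLLOW(<B>) = {r}.

<B> → λ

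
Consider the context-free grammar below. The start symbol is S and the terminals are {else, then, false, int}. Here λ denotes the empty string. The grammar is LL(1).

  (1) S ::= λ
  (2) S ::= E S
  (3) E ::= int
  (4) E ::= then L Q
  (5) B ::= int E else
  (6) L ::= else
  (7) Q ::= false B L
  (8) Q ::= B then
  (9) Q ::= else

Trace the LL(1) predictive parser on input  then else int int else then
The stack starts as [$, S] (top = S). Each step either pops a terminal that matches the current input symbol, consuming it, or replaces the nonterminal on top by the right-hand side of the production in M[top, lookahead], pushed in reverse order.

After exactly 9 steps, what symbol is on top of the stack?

int

step 1: stack=$ S  input=then else int int else then $  — expand S ::= E S
step 2: stack=$ S E  input=then else int int else then $  — expand E ::= then L Q
step 3: stack=$ S Q L then  input=then else int int else then $  — match then
step 4: stack=$ S Q L  input=else int int else then $  — expand L ::= else
step 5: stack=$ S Q else  input=else int int else then $  — match else
step 6: stack=$ S Q  input=int int else then $  — expand Q ::= B then
step 7: stack=$ S then B  input=int int else then $  — expand B ::= int E else
step 8: stack=$ S then else E int  input=int int else then $  — match int
step 9: stack=$ S then else E  input=int else then $  — expand E ::= int
Stack after step 9: $ S then else int (top = int).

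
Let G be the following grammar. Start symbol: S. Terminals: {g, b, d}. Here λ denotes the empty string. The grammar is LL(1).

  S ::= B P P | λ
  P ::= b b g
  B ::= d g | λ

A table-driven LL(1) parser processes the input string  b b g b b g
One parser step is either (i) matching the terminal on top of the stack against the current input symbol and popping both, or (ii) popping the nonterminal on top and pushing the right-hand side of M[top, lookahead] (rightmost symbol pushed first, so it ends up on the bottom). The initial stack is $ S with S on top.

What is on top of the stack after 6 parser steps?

     Stack      Input          Action
  1  $ S        b b g b b g $  expand S ::= B P P
  2  $ P P B    b b g b b g $  expand B ::= λ
  3  $ P P      b b g b b g $  expand P ::= b b g
  4  $ P g b b  b b g b b g $  match b
  5  $ P g b    b g b b g $    match b
  6  $ P g      g b b g $      match g
Stack after step 6: $ P (top = P).

P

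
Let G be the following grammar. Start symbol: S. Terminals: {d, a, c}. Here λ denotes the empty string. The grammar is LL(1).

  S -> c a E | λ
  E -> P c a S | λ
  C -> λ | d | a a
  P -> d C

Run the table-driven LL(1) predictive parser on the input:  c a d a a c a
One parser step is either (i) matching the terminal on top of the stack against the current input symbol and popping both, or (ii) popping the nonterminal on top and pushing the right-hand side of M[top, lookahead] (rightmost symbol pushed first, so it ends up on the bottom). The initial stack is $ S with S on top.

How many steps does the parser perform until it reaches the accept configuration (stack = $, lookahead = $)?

12

step 1: stack=$ S  input=c a d a a c a $  — expand S -> c a E
step 2: stack=$ E a c  input=c a d a a c a $  — match c
step 3: stack=$ E a  input=a d a a c a $  — match a
step 4: stack=$ E  input=d a a c a $  — expand E -> P c a S
step 5: stack=$ S a c P  input=d a a c a $  — expand P -> d C
step 6: stack=$ S a c C d  input=d a a c a $  — match d
step 7: stack=$ S a c C  input=a a c a $  — expand C -> a a
step 8: stack=$ S a c a a  input=a a c a $  — match a
step 9: stack=$ S a c a  input=a c a $  — match a
step 10: stack=$ S a c  input=c a $  — match c
step 11: stack=$ S a  input=a $  — match a
step 12: stack=$ S  input=$  — expand S -> λ
Accept reached after 12 steps.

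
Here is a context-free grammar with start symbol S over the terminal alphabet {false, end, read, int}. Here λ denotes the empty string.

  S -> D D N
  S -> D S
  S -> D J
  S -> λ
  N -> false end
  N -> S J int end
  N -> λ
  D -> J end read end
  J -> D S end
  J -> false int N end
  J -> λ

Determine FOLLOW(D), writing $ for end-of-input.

{$, end, false, int}

FIRST(S) = {λ, end, false}  (via D D N, D S, D J)
FIRST(N) = {λ, end, false, int}  (via S J int end)
FIRST(D) = {end, false}  (via J end read end)
FIRST(J) = {λ, end, false}  (via D S end)
FOLLOW(S) includes $ since S is the start symbol.
FOLLOW(S): in S->D S, the suffix after S is empty (adds nothing new); in N->S J int end, S is followed by J int end with FIRST {end, false, int}; in J->D S end, S is followed by end with FIRST {end}. Thus FOLLOW(S) = {$, end, false, int}.
FOLLOW(N): in S->D D N, the suffix after N is empty, so FOLLOW(N) ⊇ FOLLOW(S) = {$, end, false, int}; in J->false int N end, N is followed by end with FIRST {end}. Thus FOLLOW(N) = {$, end, false, int}.
FOLLOW(D): in S->D D N (occurrence 1), D is followed by D N with FIRST {end, false}; in S->D D N (occurrence 2), D is followed by N with FIRST {λ, end, false, int}; in S->D D N (occurrence 2), the suffix after D is nullable, so FOLLOW(D) ⊇ FOLLOW(S) = {$, end, false, int}; in S->D S, D is followed by S with FIRST {λ, end, false}; in S->D S, the suffix after D is nullable, so FOLLOW(D) ⊇ FOLLOW(S) = {$, end, false, int}; in S->D J, D is followed by J with FIRST {λ, end, false}; in S->D J, the suffix after D is nullable, so FOLLOW(D) ⊇ FOLLOW(S) = {$, end, false, int}; in J->D S end, D is followed by S end with FIRST {end, false}. Thus FOLLOW(D) = {$, end, false, int}.
FOLLOW(J): in S->D J, the suffix after J is empty, so FOLLOW(J) ⊇ FOLLOW(S) = {$, end, false, int}; in N->S J int end, J is followed by int end with FIRST {int}; in D->J end read end, J is followed by end read end with FIRST {end}. Thus FOLLOW(J) = {$, end, false, int}.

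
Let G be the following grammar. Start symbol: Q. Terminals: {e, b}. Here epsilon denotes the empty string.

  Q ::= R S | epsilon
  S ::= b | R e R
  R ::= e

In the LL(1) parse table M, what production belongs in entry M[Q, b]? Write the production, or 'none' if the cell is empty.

none

FIRST(R) = {e}
FIRST(Q) = {epsilon, e}  (via R S)
FIRST(S) = {b, e}  (via R e R)
FOLLOW(Q) includes $ since Q is the start symbol.
FOLLOW(Q): Q appears on no right-hand side. Thus FOLLOW(Q) = {$}.
For Q ::= R S: FIRST(R S) = {e}, so it goes in M[Q, t] for t ∈ {e}.
For Q ::= epsilon: FIRST(epsilon) = {epsilon}, so it goes in M[Q, t] for t ∈ {}; since epsilon ∈ FIRST, also for every t ∈ FOLLOW(Q) = {$}.
None of these place a production in M[Q, b].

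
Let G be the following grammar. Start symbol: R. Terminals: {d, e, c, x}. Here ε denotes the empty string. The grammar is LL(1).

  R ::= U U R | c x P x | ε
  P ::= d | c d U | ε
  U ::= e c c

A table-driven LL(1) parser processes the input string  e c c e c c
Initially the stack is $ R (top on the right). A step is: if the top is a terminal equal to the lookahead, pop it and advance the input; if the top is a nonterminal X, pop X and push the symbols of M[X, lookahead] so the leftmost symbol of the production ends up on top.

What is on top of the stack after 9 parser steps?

     Stack        Input          Action
  1  $ R          e c c e c c $  expand R ::= U U R
  2  $ R U U      e c c e c c $  expand U ::= e c c
  3  $ R U c c e  e c c e c c $  match e
  4  $ R U c c    c c e c c $    match c
  5  $ R U c      c e c c $      match c
  6  $ R U        e c c $        expand U ::= e c c
  7  $ R c c e    e c c $        match e
  8  $ R c c      c c $          match c
  9  $ R c        c $            match c
Stack after step 9: $ R (top = R).

R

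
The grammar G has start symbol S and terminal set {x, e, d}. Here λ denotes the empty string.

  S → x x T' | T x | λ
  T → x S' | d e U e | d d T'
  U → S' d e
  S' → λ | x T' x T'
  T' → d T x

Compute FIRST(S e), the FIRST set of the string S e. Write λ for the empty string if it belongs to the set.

{d, e, x}

FIRST(T) = {d, x}
FIRST(S') = {λ, x}
FIRST(T') = {d}
FIRST(S) = {λ, d, x}  (via T x)
FIRST(U) = {d, x}  (via S' d e)
FIRST(S e): take FIRST of each symbol in turn, carrying on past any symbol whose FIRST contains λ; result {d, e, x}.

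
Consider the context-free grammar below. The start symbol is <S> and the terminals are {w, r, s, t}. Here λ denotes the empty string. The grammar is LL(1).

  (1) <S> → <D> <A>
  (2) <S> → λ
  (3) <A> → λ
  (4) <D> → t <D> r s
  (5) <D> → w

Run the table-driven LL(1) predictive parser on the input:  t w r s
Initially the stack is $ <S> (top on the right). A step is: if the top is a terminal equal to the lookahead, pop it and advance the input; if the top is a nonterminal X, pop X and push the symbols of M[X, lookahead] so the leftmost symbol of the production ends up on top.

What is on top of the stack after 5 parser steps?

r

     Stack            Input      Action
  1  $ <S>            t w r s $  expand <S> → <D> <A>
  2  $ <A> <D>        t w r s $  expand <D> → t <D> r s
  3  $ <A> s r <D> t  t w r s $  match t
  4  $ <A> s r <D>    w r s $    expand <D> → w
  5  $ <A> s r w      w r s $    match w
Stack after step 5: $ <A> s r (top = r).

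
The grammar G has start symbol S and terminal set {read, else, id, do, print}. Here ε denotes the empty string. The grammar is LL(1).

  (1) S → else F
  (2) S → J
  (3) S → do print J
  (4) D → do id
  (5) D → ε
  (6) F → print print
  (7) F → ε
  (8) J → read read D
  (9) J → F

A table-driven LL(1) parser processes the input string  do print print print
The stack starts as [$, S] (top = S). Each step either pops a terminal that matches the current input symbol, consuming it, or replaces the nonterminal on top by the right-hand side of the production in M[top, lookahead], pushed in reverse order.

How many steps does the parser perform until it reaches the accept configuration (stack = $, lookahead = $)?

7

     Stack          Input                   Action
  1  $ S            do print print print $  expand S → do print J
  2  $ J print do   do print print print $  match do
  3  $ J print      print print print $     match print
  4  $ J            print print $           expand J → F
  5  $ F            print print $           expand F → print print
  6  $ print print  print print $           match print
  7  $ print        print $                 match print
Accept reached after 7 steps.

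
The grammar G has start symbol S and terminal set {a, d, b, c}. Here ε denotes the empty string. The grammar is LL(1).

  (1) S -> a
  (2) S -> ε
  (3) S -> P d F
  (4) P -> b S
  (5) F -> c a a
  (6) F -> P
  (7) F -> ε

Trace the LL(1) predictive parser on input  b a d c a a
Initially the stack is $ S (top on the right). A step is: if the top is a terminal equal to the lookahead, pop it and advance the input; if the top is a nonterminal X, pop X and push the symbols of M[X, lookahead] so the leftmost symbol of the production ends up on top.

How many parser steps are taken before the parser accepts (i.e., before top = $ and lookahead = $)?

10

step 1: stack=$ S  input=b a d c a a $  — expand S -> P d F
step 2: stack=$ F d P  input=b a d c a a $  — expand P -> b S
step 3: stack=$ F d S b  input=b a d c a a $  — match b
step 4: stack=$ F d S  input=a d c a a $  — expand S -> a
step 5: stack=$ F d a  input=a d c a a $  — match a
step 6: stack=$ F d  input=d c a a $  — match d
step 7: stack=$ F  input=c a a $  — expand F -> c a a
step 8: stack=$ a a c  input=c a a $  — match c
step 9: stack=$ a a  input=a a $  — match a
step 10: stack=$ a  input=a $  — match a
Accept reached after 10 steps.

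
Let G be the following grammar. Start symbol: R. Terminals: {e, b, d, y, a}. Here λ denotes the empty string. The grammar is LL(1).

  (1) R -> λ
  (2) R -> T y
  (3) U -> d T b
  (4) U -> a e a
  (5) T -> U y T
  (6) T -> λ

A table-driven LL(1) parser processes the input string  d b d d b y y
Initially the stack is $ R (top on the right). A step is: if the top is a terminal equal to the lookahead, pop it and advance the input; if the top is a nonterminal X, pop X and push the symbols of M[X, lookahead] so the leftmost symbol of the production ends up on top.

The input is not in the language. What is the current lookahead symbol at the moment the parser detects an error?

d

     Stack          Input            Action
  1  $ R            d b d d b y y $  expand R -> T y
  2  $ y T          d b d d b y y $  expand T -> U y T
  3  $ y T y U      d b d d b y y $  expand U -> d T b
  4  $ y T y b T d  d b d d b y y $  match d
  5  $ y T y b T    b d d b y y $    expand T -> λ
  6  $ y T y b      b d d b y y $    match b
  7  $ y T y        d d b y y $      error: top is terminal y but lookahead is d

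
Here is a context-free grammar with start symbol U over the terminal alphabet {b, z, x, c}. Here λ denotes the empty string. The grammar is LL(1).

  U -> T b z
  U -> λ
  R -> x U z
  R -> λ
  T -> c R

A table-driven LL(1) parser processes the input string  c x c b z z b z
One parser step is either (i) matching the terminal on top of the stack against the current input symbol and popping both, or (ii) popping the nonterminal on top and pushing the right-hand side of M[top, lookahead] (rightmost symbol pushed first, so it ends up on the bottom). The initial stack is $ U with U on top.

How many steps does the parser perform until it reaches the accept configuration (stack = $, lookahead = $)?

14

step 1: stack=$ U  input=c x c b z z b z $  — expand U -> T b z
step 2: stack=$ z b T  input=c x c b z z b z $  — expand T -> c R
step 3: stack=$ z b R c  input=c x c b z z b z $  — match c
step 4: stack=$ z b R  input=x c b z z b z $  — expand R -> x U z
step 5: stack=$ z b z U x  input=x c b z z b z $  — match x
step 6: stack=$ z b z U  input=c b z z b z $  — expand U -> T b z
step 7: stack=$ z b z z b T  input=c b z z b z $  — expand T -> c R
step 8: stack=$ z b z z b R c  input=c b z z b z $  — match c
step 9: stack=$ z b z z b R  input=b z z b z $  — expand R -> λ
step 10: stack=$ z b z z b  input=b z z b z $  — match b
step 11: stack=$ z b z z  input=z z b z $  — match z
step 12: stack=$ z b z  input=z b z $  — match z
step 13: stack=$ z b  input=b z $  — match b
step 14: stack=$ z  input=z $  — match z
Accept reached after 14 steps.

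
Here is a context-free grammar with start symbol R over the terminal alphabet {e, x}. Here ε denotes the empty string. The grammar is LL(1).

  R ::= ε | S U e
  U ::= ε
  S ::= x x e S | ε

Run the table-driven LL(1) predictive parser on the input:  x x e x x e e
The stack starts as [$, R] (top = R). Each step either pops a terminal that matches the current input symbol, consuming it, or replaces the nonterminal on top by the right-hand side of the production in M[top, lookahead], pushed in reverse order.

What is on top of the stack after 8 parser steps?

     Stack          Input            Action
  1  $ R            x x e x x e e $  expand R ::= S U e
  2  $ e U S        x x e x x e e $  expand S ::= x x e S
  3  $ e U S e x x  x x e x x e e $  match x
  4  $ e U S e x    x e x x e e $    match x
  5  $ e U S e      e x x e e $      match e
  6  $ e U S        x x e e $        expand S ::= x x e S
  7  $ e U S e x x  x x e e $        match x
  8  $ e U S e x    x e e $          match x
Stack after step 8: $ e U S e (top = e).

e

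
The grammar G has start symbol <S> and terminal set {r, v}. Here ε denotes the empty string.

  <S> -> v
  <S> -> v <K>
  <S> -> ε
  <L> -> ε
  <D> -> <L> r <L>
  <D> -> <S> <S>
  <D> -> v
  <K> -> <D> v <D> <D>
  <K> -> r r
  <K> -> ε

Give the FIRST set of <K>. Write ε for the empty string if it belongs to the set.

FIRST(<S>) = {ε, v}
FIRST(<L>) = {ε}
FIRST(<D>) = {ε, r, v}  (via <L> r <L>, <S> <S>)
FIRST(<K>) = {ε, r, v}  (via <D> v <D> <D>)

{ε, r, v}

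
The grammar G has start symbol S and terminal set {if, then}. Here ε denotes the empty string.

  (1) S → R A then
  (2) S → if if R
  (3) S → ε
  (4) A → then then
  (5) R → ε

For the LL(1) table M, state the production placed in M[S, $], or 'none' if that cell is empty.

FIRST(A) = {then}
FIRST(R) = {ε}
FIRST(S) = {ε, if, then}  (via R A then)
FOLLOW(S) includes $ since S is the start symbol.
FOLLOW(S): S appears on no right-hand side. Thus FOLLOW(S) = {$}.
For S → R A then: FIRST(R A then) = {then}, so it goes in M[S, t] for t ∈ {then}.
For S → if if R: FIRST(if if R) = {if}, so it goes in M[S, t] for t ∈ {if}.
For S → ε: FIRST(ε) = {ε}, so it goes in M[S, t] for t ∈ {}; since ε ∈ FIRST, also for every t ∈ FOLLOW(S) = {$}.

S → ε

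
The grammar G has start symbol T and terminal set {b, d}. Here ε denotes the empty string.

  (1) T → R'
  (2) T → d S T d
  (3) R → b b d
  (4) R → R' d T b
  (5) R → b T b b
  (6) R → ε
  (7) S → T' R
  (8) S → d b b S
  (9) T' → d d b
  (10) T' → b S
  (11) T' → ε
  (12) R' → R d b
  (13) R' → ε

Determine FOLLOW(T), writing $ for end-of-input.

FIRST(T') = {ε, b, d}
FIRST(T) = {ε, b, d}  (via R')
FIRST(R) = {ε, b, d}  (via R' d T b)
FIRST(S) = {ε, b, d}  (via T' R)
FIRST(R') = {ε, b, d}  (via R d b)
FOLLOW(T) includes $ since T is the start symbol.
FOLLOW(T): in T→d S T d, T is followed by d with FIRST {d}; in R→R' d T b, T is followed by b with FIRST {b}; in R→b T b b, T is followed by b b with FIRST {b}. Thus FOLLOW(T) = {$, b, d}.
FOLLOW(R'): in T→R', the suffix after R' is empty, so FOLLOW(R') ⊇ FOLLOW(T) = {$, b, d}; in R→R' d T b, R' is followed by d T b with FIRST {d}. Thus FOLLOW(R') = {$, b, d}.
FOLLOW(R): in S→T' R, the suffix after R is empty, so FOLLOW(R) ⊇ FOLLOW(S) = {b, d}; in R'→R d b, R is followed by d b with FIRST {d}. Thus FOLLOW(R) = {b, d}.
FOLLOW(S): in T→d S T d, S is followed by T d with FIRST {b, d}; in S→d b b S, the suffix after S is empty (adds nothing new); in T'→b S, the suffix after S is empty, so FOLLOW(S) ⊇ FOLLOW(T') = {b, d}. Thus FOLLOW(S) = {b, d}.
FOLLOW(T'): in S→T' R, T' is followed by R with FIRST {ε, b, d}; in S→T' R, the suffix after T' is nullable, so FOLLOW(T') ⊇ FOLLOW(S) = {b, d}. Thus FOLLOW(T') = {b, d}.

{$, b, d}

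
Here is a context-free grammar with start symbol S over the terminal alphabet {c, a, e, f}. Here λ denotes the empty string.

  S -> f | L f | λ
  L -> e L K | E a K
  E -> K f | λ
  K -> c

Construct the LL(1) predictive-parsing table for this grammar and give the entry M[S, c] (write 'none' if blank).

S -> L f

FIRST(K) = {c}
FIRST(E) = {λ, c}  (via K f)
FIRST(L) = {a, c, e}  (via E a K)
FIRST(S) = {λ, a, c, e, f}  (via L f)
FOLLOW(S) includes $ since S is the start symbol.
FOLLOW(S): S appears on no right-hand side. Thus FOLLOW(S) = {$}.
For S -> f: FIRST(f) = {f}, so it goes in M[S, t] for t ∈ {f}.
For S -> L f: FIRST(L f) = {a, c, e}, so it goes in M[S, t] for t ∈ {a, c, e}.
For S -> λ: FIRST(λ) = {λ}, so it goes in M[S, t] for t ∈ {}; since λ ∈ FIRST, also for every t ∈ FOLLOW(S) = {$}.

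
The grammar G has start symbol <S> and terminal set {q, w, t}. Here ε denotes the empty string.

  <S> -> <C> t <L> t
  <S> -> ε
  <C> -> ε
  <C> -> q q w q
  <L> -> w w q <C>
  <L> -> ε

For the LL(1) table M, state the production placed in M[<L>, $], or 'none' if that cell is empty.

FIRST(<C>) = {ε, q}
FIRST(<L>) = {ε, w}
FIRST(<S>) = {ε, q, t}  (via <C> t <L> t)
FOLLOW(<S>) includes $ since <S> is the start symbol.
FOLLOW(<L>): in <S>-><C> t <L> t, <L> is followed by t with FIRST {t}. Thus FOLLOW(<L>) = {t}.
For <L> -> w w q <C>: FIRST(w w q <C>) = {w}, so it goes in M[<L>, t] for t ∈ {w}.
For <L> -> ε: FIRST(ε) = {ε}, so it goes in M[<L>, t] for t ∈ {}; since ε ∈ FIRST, also for every t ∈ FOLLOW(<L>) = {t}.
None of these place a production in M[<L>, $].

none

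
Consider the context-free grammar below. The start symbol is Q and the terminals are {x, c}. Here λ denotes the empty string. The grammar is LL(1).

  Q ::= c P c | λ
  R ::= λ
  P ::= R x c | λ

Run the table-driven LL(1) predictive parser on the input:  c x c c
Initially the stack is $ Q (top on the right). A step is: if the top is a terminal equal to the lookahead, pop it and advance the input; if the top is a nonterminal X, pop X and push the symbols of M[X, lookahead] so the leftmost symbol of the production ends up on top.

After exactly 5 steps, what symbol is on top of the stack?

     Stack      Input      Action
  1  $ Q        c x c c $  expand Q ::= c P c
  2  $ c P c    c x c c $  match c
  3  $ c P      x c c $    expand P ::= R x c
  4  $ c c x R  x c c $    expand R ::= λ
  5  $ c c x    x c c $    match x
Stack after step 5: $ c c (top = c).

c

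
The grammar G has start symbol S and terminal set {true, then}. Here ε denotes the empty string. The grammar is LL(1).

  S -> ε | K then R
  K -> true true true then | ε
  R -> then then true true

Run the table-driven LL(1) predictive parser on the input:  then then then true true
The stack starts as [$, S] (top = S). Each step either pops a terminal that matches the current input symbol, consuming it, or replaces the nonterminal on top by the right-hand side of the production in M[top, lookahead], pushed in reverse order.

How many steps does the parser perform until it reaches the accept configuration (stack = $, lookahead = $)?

     Stack                  Input                       Action
  1  $ S                    then then then true true $  expand S -> K then R
  2  $ R then K             then then then true true $  expand K -> ε
  3  $ R then               then then then true true $  match then
  4  $ R                    then then true true $       expand R -> then then true true
  5  $ true true then then  then then true true $       match then
  6  $ true true then       then true true $            match then
  7  $ true true            true true $                 match true
  8  $ true                 true $                      match true
Accept reached after 8 steps.

8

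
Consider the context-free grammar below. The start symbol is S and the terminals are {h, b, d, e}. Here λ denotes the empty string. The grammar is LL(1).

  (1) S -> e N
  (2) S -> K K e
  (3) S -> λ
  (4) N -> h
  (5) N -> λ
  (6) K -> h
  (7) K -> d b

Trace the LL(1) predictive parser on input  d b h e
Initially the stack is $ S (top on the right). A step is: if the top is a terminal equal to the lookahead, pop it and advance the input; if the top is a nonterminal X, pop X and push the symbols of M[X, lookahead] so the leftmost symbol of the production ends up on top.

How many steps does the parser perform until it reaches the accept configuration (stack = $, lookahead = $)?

step 1: stack=$ S  input=d b h e $  — expand S -> K K e
step 2: stack=$ e K K  input=d b h e $  — expand K -> d b
step 3: stack=$ e K b d  input=d b h e $  — match d
step 4: stack=$ e K b  input=b h e $  — match b
step 5: stack=$ e K  input=h e $  — expand K -> h
step 6: stack=$ e h  input=h e $  — match h
step 7: stack=$ e  input=e $  — match e
Accept reached after 7 steps.

7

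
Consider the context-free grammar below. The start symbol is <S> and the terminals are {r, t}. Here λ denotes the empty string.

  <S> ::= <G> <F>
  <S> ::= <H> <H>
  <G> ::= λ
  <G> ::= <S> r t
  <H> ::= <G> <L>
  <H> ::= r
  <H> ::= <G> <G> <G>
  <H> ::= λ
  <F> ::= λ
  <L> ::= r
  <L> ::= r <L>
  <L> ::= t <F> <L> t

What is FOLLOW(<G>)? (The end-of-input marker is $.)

{$, r, t}

FIRST(<F>) = {λ}
FIRST(<L>) = {r, t}
FIRST(<S>) = {λ, r, t}  (via <G> <F>, <H> <H>)
FIRST(<G>) = {λ, r, t}  (via <S> r t)
FIRST(<H>) = {λ, r, t}  (via <G> <L>, <G> <G> <G>)
FOLLOW(<S>) includes $ since <S> is the start symbol.
FOLLOW(<S>): in <G>::=<S> r t, <S> is followed by r t with FIRST {r}. Thus FOLLOW(<S>) = {$, r}.
FOLLOW(<H>): in <S>::=<H> <H> (occurrence 1), <H> is followed by <H> with FIRST {λ, r, t}; in <S>::=<H> <H> (occurrence 1), the suffix after <H> is nullable, so FOLLOW(<H>) ⊇ FOLLOW(<S>) = {$, r}; in <S>::=<H> <H> (occurrence 2), the suffix after <H> is empty, so FOLLOW(<H>) ⊇ FOLLOW(<S>) = {$, r}. Thus FOLLOW(<H>) = {$, r, t}.
FOLLOW(<G>): in <S>::=<G> <F>, <G> is followed by <F> with FIRST {λ}; in <S>::=<G> <F>, the suffix after <G> is nullable, so FOLLOW(<G>) ⊇ FOLLOW(<S>) = {$, r}; in <H>::=<G> <L>, <G> is followed by <L> with FIRST {r, t}; in <H>::=<G> <G> <G> (occurrence 1), <G> is followed by <G> <G> with FIRST {λ, r, t}; in <H>::=<G> <G> <G> (occurrence 1), the suffix after <G> is nullable, so FOLLOW(<G>) ⊇ FOLLOW(<H>) = {$, r, t}; in <H>::=<G> <G> <G> (occurrence 2), <G> is followed by <G> with FIRST {λ, r, t}; in <H>::=<G> <G> <G> (occurrence 2), the suffix after <G> is nullable, so FOLLOW(<G>) ⊇ FOLLOW(<H>) = {$, r, t}; in <H>::=<G> <G> <G> (occurrence 3), the suffix after <G> is empty, so FOLLOW(<G>) ⊇ FOLLOW(<H>) = {$, r, t}. Thus FOLLOW(<G>) = {$, r, t}.
FOLLOW(<F>): in <S>::=<G> <F>, the suffix after <F> is empty, so FOLLOW(<F>) ⊇ FOLLOW(<S>) = {$, r}; in <L>::=t <F> <L> t, <F> is followed by <L> t with FIRST {r, t}. Thus FOLLOW(<F>) = {$, r, t}.
FOLLOW(<L>): in <H>::=<G> <L>, the suffix after <L> is empty, so FOLLOW(<L>) ⊇ FOLLOW(<H>) = {$, r, t}; in <L>::=r <L>, the suffix after <L> is empty (adds nothing new); in <L>::=t <F> <L> t, <L> is followed by t with FIRST {t}. Thus FOLLOW(<L>) = {$, r, t}.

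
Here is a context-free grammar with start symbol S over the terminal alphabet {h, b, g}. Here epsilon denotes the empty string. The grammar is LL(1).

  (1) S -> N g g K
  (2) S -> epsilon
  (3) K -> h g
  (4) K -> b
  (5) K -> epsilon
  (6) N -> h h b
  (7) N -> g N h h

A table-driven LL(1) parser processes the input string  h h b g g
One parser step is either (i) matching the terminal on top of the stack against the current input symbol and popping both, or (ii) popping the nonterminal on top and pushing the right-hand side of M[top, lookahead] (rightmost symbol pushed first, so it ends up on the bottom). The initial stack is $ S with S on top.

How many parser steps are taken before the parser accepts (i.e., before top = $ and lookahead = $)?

8

     Stack          Input        Action
  1  $ S            h h b g g $  expand S -> N g g K
  2  $ K g g N      h h b g g $  expand N -> h h b
  3  $ K g g b h h  h h b g g $  match h
  4  $ K g g b h    h b g g $    match h
  5  $ K g g b      b g g $      match b
  6  $ K g g        g g $        match g
  7  $ K g          g $          match g
  8  $ K            $            expand K -> epsilon
Accept reached after 8 steps.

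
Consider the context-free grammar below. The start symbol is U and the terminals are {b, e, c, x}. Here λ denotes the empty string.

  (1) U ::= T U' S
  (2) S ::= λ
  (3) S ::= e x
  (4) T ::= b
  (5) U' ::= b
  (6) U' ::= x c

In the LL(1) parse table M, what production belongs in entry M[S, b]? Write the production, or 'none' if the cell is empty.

none

FIRST(S): from S::=λ we get {λ}; from S::=e x we get {e}. So FIRST(S) = {λ, e}.
FIRST(T): from T::=b we get {b}. So FIRST(T) = {b}.
FIRST(U'): from U'::=b we get {b}; from U'::=x c we get {x}. So FIRST(U') = {b, x}.
FIRST(U): from U::=T U' S we get {b}. So FIRST(U) = {b}.
FOLLOW(U) includes $ since U is the start symbol.
FOLLOW(U): U appears on no right-hand side. Thus FOLLOW(U) = {$}.
FOLLOW(S): in U::=T U' S, the suffix after S is empty, so FOLLOW(S) ⊇ FOLLOW(U) = {$}. Thus FOLLOW(S) = {$}.
For S ::= λ: FIRST(λ) = {λ}, so it goes in M[S, t] for t ∈ {}; since λ ∈ FIRST, also for every t ∈ FOLLOW(S) = {$}.
For S ::= e x: FIRST(e x) = {e}, so it goes in M[S, t] for t ∈ {e}.
None of these place a production in M[S, b].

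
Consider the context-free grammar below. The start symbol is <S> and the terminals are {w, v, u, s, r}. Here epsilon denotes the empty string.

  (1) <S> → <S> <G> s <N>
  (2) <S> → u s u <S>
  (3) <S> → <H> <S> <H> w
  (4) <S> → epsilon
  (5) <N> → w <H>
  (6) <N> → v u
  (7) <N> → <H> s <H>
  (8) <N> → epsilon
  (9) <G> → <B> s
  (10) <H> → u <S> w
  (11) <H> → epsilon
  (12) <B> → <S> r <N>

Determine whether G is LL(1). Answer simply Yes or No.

No

FIRST(<S>) = {epsilon, r, u, w}
FIRST(<N>) = {epsilon, s, u, v, w}
FIRST(<G>) = {r, u, w}
FIRST(<H>) = {epsilon, u}
FIRST(<B>) = {r, u, w}
FOLLOW(<S>) = {$, r, u, w}
FOLLOW(<N>) = {$, r, s, u, w}
FOLLOW(<G>) = {s}
FOLLOW(<H>) = {$, r, s, u, w}
FOLLOW(<B>) = {s}
Cell M[<H>, u] receives both <H> → u <S> w and <H> → epsilon — the grammar is not LL(1).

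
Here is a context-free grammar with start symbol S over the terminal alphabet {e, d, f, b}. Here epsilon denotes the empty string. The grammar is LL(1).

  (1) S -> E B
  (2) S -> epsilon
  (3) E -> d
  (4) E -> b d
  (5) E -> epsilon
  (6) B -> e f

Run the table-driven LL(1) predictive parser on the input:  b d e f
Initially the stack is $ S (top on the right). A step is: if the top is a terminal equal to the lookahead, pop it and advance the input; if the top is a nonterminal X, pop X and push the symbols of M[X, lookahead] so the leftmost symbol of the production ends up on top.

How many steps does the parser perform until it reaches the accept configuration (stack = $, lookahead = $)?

     Stack    Input      Action
  1  $ S      b d e f $  expand S -> E B
  2  $ B E    b d e f $  expand E -> b d
  3  $ B d b  b d e f $  match b
  4  $ B d    d e f $    match d
  5  $ B      e f $      expand B -> e f
  6  $ f e    e f $      match e
  7  $ f      f $        match f
Accept reached after 7 steps.

7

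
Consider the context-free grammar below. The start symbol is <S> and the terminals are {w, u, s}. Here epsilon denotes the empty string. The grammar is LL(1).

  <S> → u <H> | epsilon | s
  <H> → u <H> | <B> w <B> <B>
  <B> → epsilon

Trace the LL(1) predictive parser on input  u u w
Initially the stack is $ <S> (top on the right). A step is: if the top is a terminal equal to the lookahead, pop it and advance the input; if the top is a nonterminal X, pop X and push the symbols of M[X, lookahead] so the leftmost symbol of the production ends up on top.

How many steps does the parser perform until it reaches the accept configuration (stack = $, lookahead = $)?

9

step 1: stack=$ <S>  input=u u w $  — expand <S> → u <H>
step 2: stack=$ <H> u  input=u u w $  — match u
step 3: stack=$ <H>  input=u w $  — expand <H> → u <H>
step 4: stack=$ <H> u  input=u w $  — match u
step 5: stack=$ <H>  input=w $  — expand <H> → <B> w <B> <B>
step 6: stack=$ <B> <B> w <B>  input=w $  — expand <B> → epsilon
step 7: stack=$ <B> <B> w  input=w $  — match w
step 8: stack=$ <B> <B>  input=$  — expand <B> → epsilon
step 9: stack=$ <B>  input=$  — expand <B> → epsilon
Accept reached after 9 steps.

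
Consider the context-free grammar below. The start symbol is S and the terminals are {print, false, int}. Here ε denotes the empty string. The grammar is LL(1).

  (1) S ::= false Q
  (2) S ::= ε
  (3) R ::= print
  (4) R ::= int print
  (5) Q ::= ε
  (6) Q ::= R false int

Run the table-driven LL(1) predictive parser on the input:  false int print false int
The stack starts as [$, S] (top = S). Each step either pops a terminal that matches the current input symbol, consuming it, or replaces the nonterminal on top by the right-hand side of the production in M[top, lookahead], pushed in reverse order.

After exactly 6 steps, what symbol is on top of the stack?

false

step 1: stack=$ S  input=false int print false int $  — expand S ::= false Q
step 2: stack=$ Q false  input=false int print false int $  — match false
step 3: stack=$ Q  input=int print false int $  — expand Q ::= R false int
step 4: stack=$ int false R  input=int print false int $  — expand R ::= int print
step 5: stack=$ int false print int  input=int print false int $  — match int
step 6: stack=$ int false print  input=print false int $  — match print
Stack after step 6: $ int false (top = false).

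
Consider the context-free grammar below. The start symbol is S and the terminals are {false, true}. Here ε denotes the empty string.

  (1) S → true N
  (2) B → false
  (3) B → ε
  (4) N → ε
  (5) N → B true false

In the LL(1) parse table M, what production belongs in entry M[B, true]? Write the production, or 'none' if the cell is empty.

B → ε

FIRST(S) = {true}
FIRST(B) = {ε, false}
FIRST(N) = {ε, false, true}  (via B true false)
FOLLOW(S) includes $ since S is the start symbol.
FOLLOW(B): in N→B true false, B is followed by true false with FIRST {true}. Thus FOLLOW(B) = {true}.
For B → false: FIRST(false) = {false}, so it goes in M[B, t] for t ∈ {false}.
For B → ε: FIRST(ε) = {ε}, so it goes in M[B, t] for t ∈ {}; since ε ∈ FIRST, also for every t ∈ FOLLOW(B) = {true}.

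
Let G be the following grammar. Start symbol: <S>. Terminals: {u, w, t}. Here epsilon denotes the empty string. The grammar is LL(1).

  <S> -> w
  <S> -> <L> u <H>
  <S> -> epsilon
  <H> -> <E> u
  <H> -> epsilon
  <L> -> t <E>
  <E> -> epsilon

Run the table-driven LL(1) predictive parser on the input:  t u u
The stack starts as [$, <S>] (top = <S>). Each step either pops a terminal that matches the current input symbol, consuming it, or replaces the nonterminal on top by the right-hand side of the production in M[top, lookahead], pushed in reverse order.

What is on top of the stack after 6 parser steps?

     Stack          Input    Action
  1  $ <S>          t u u $  expand <S> -> <L> u <H>
  2  $ <H> u <L>    t u u $  expand <L> -> t <E>
  3  $ <H> u <E> t  t u u $  match t
  4  $ <H> u <E>    u u $    expand <E> -> epsilon
  5  $ <H> u        u u $    match u
  6  $ <H>          u $      expand <H> -> <E> u
Stack after step 6: $ u <E> (top = <E>).

<E>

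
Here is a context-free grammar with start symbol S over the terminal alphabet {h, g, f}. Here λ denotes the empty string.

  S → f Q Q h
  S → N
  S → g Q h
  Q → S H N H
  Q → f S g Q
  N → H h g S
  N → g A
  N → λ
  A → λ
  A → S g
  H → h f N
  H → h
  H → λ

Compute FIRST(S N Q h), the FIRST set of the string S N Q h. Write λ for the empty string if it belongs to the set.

FIRST(H) = {λ, h}
FIRST(N) = {λ, g, h}  (via H h g S)
FIRST(S) = {λ, f, g, h}  (via N)
FIRST(Q) = {λ, f, g, h}  (via S H N H)
FIRST(A) = {λ, f, g, h}  (via S g)
FIRST(S N Q h): take FIRST of each symbol in turn, carrying on past any symbol whose FIRST contains λ; result {f, g, h}.

{f, g, h}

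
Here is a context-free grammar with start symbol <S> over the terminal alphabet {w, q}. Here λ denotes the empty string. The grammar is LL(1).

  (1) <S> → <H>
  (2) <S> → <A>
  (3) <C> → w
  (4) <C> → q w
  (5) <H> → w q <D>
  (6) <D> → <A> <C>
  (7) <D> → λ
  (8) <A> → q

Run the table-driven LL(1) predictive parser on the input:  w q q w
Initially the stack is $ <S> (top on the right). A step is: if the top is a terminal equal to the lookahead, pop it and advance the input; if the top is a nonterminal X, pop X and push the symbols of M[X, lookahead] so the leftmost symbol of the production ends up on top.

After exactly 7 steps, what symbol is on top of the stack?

<C>

     Stack      Input      Action
  1  $ <S>      w q q w $  expand <S> → <H>
  2  $ <H>      w q q w $  expand <H> → w q <D>
  3  $ <D> q w  w q q w $  match w
  4  $ <D> q    q q w $    match q
  5  $ <D>      q w $      expand <D> → <A> <C>
  6  $ <C> <A>  q w $      expand <A> → q
  7  $ <C> q    q w $      match q
Stack after step 7: $ <C> (top = <C>).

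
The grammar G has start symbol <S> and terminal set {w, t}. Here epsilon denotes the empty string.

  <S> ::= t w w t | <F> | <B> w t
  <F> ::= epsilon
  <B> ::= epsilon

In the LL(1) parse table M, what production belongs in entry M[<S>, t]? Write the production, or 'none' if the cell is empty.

<S> ::= t w w t

FIRST(<F>): from <F>::=epsilon we get {epsilon}. So FIRST(<F>) = {epsilon}.
FIRST(<B>): from <B>::=epsilon we get {epsilon}. So FIRST(<B>) = {epsilon}.
FIRST(<S>): from <S>::=t w w t we get {t}; from <S>::=<F> we get {epsilon}; from <S>::=<B> w t we get {w}. So FIRST(<S>) = {epsilon, t, w}.
FOLLOW(<S>) includes $ since <S> is the start symbol.
FOLLOW(<S>): <S> appears on no right-hand side. Thus FOLLOW(<S>) = {$}.
For <S> ::= t w w t: FIRST(t w w t) = {t}, so it goes in M[<S>, t] for t ∈ {t}.
For <S> ::= <F>: FIRST(<F>) = {epsilon}, so it goes in M[<S>, t] for t ∈ {}; since epsilon ∈ FIRST, also for every t ∈ FOLLOW(<S>) = {$}.
For <S> ::= <B> w t: FIRST(<B> w t) = {w}, so it goes in M[<S>, t] for t ∈ {w}.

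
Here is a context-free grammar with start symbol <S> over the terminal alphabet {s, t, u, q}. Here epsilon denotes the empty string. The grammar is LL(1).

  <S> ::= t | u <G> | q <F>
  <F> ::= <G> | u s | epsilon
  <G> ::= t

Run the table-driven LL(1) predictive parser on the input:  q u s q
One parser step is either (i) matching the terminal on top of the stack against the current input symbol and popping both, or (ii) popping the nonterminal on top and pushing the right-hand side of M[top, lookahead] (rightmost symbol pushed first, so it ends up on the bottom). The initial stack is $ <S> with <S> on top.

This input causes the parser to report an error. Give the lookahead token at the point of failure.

q

     Stack    Input      Action
  1  $ <S>    q u s q $  expand <S> ::= q <F>
  2  $ <F> q  q u s q $  match q
  3  $ <F>    u s q $    expand <F> ::= u s
  4  $ s u    u s q $    match u
  5  $ s      s q $      match s
  6  $        q $        error: stack empty but input remains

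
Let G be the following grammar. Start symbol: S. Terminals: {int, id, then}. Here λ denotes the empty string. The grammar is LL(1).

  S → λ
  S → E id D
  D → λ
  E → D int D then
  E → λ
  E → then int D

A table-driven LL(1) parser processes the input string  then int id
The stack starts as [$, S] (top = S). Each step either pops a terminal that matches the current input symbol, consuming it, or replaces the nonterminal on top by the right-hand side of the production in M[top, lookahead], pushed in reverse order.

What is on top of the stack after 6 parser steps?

D

     Stack              Input          Action
  1  $ S                then int id $  expand S → E id D
  2  $ D id E           then int id $  expand E → then int D
  3  $ D id D int then  then int id $  match then
  4  $ D id D int       int id $       match int
  5  $ D id D           id $           expand D → λ
  6  $ D id             id $           match id
Stack after step 6: $ D (top = D).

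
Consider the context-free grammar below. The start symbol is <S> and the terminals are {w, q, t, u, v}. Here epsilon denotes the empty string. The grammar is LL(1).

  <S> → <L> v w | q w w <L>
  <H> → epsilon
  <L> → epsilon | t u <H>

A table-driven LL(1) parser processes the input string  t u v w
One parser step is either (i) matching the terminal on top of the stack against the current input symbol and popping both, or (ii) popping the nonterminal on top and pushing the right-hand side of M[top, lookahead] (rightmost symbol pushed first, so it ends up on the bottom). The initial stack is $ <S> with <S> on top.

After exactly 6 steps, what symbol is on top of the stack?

w

     Stack          Input      Action
  1  $ <S>          t u v w $  expand <S> → <L> v w
  2  $ w v <L>      t u v w $  expand <L> → t u <H>
  3  $ w v <H> u t  t u v w $  match t
  4  $ w v <H> u    u v w $    match u
  5  $ w v <H>      v w $      expand <H> → epsilon
  6  $ w v          v w $      match v
Stack after step 6: $ w (top = w).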